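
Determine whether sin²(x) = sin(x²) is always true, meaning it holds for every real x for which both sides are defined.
No, this is NOT an identity.

Claim: sin²(x) = sin(x²).
Test a specific point where both sides are defined: x = π/2.
LHS = sin²(x) ≈ 1.0000
RHS = sin(x²) ≈ 0.6243
Since 1.0000 ≠ 0.6243, the equation fails at this point, so it cannot hold for every real x for which both sides are defined.
sin²(x) means (sin x)², squaring the output; sin(x²) squares the input. These are different functions.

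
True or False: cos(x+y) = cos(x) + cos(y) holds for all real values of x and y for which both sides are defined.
Claim: cos(x+y) = cos(x) + cos(y).
Test a specific point where both sides are defined: x = π/2, y = π/2.
LHS = cos(x+y) ≈ -1.0000
RHS = cos(x) + cos(y) ≈ 0.0000
Since -1.0000 ≠ 0.0000, the equation fails at this point, so it cannot hold for all real values of x and y for which both sides are defined.
The correct expansion is cos(x+y) = cos(x)cos(y) - sin(x)sin(y); cosine is not additive.

Conclusion: False.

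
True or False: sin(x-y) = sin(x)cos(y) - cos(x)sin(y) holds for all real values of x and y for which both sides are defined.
Claim: sin(x-y) = sin(x)cos(y) - cos(x)sin(y).
Reasoning: Replace y by -y in sin(x+y) = sin(x)cos(y) + cos(x)sin(y) and use cos(-y) = cos(y), sin(-y) = -sin(y): sin(x-y) = sin(x)cos(y) - cos(x)sin(y).
So the two sides agree for all real values of x and y for which both sides are defined.

Conclusion: True.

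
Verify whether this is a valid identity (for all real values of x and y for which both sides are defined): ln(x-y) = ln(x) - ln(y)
Claim: ln(x-y) = ln(x) - ln(y).
Test a specific point where both sides are defined: x = 4, y = 3/2.
LHS = ln(x-y) ≈ 0.9163
RHS = ln(x) - ln(y) ≈ 0.9808
Since 0.9163 ≠ 0.9808, the equation fails at this point, so it cannot hold for all real values of x and y for which both sides are defined.
ln(x) - ln(y) = ln(x/y), not ln(x-y).

Conclusion: No, this is NOT an identity.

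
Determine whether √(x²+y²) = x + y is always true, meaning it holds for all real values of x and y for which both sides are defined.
Claim: √(x²+y²) = x + y.
Test a specific point where both sides are defined: x = 1/2, y = 3.
LHS = √(x²+y²) ≈ 3.0414
RHS = x + y ≈ 3.5000
Since 3.0414 ≠ 3.5000, the equation fails at this point, so it cannot hold for all real values of x and y for which both sides are defined.
(x+y)² = x² + 2xy + y², not x² + y², so the square root does not split this way.

Conclusion: No, this is NOT an identity.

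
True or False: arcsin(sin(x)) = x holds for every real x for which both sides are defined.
Claim: arcsin(sin(x)) = x.
Test a specific point where both sides are defined: x = π.
LHS = arcsin(sin(x)) ≈ 0.0000
RHS = x ≈ 3.1416
Since 0.0000 ≠ 3.1416, the equation fails at this point, so it cannot hold for every real x for which both sides are defined.
arcsin only returns values in [-π/2, π/2], so arcsin(sin(x)) = x holds only for x in that interval, not for all real x.

Conclusion: False.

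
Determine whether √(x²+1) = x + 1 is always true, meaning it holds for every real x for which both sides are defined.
No, this is NOT an identity.

Claim: √(x²+1) = x + 1.
Test a specific point where both sides are defined: x = -3.
LHS = √(x²+1) ≈ 3.1623
RHS = x + 1 ≈ -2.0000
Since 3.1623 ≠ -2.0000, the equation fails at this point, so it cannot hold for every real x for which both sides are defined.
(x+1)² = x² + 2x + 1 ≠ x² + 1 unless x = 0.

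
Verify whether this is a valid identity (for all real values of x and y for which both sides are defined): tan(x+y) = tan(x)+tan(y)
No, this is NOT an identity.

Claim: tan(x+y) = tan(x)+tan(y).
Test a specific point where both sides are defined: x = 3π/4, y = -π/6.
LHS = tan(x+y) ≈ -3.7321
RHS = tan(x)+tan(y) ≈ -1.5774
Since -3.7321 ≠ -1.5774, the equation fails at this point, so it cannot hold for all real values of x and y for which both sides are defined.
The correct formula is tan(x+y) = (tan(x) + tan(y))/(1 - tan(x)tan(y)).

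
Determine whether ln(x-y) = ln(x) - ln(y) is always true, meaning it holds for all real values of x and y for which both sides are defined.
Claim: ln(x-y) = ln(x) - ln(y).
Test a specific point where both sides are defined: x = 3, y = 2.
LHS = ln(x-y) ≈ 0.0000
RHS = ln(x) - ln(y) ≈ 0.4055
Since 0.0000 ≠ 0.4055, the equation fails at this point, so it cannot hold for all real values of x and y for which both sides are defined.
ln(x) - ln(y) = ln(x/y), not ln(x-y).

Conclusion: No, this is NOT an identity.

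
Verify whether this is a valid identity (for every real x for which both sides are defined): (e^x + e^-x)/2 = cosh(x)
Yes, this is an identity.

Claim: (e^x + e^-x)/2 = cosh(x).
Reasoning: This is exactly the definition of the hyperbolic cosine: cosh(x) := (e^x + e^-x)/2.
So the two sides agree for every real x for which both sides are defined.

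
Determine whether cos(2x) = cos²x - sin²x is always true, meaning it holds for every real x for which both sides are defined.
Yes, this is an identity.

Claim: cos(2x) = cos²x - sin²x.
Reasoning: Put y = x in the addition formula cos(x+y) = cos(x)cos(y) - sin(x)sin(y): cos(2x) = cos²x - sin²x.
So the two sides agree for every real x for which both sides are defined.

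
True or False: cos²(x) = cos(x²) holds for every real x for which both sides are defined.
False.

Claim: cos²(x) = cos(x²).
Test a specific point where both sides are defined: x = -π/2.
LHS = cos²(x) ≈ 0.0000
RHS = cos(x²) ≈ -0.7812
Since 0.0000 ≠ -0.7812, the equation fails at this point, so it cannot hold for every real x for which both sides are defined.
cos²(x) means (cos x)², squaring the output; cos(x²) squares the input. These are different functions.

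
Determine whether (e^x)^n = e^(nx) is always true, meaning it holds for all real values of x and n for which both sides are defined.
Claim: (e^x)^n = e^(nx).
Reasoning: e^x is a positive real number, and for a positive base B and real exponent n, B^n = e^(n·ln B). With B = e^x, ln B = x, so (e^x)^n = e^(n·x).
So the two sides agree for all real values of x and n for which both sides are defined.

Conclusion: Yes, this is an identity.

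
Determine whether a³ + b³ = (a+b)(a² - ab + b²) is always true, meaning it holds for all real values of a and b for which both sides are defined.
Claim: a³ + b³ = (a+b)(a² - ab + b²).
Reasoning: Expand the right side: (a+b)(a² - ab + b²) = a³ - a²b + ab² + a²b - ab² + b³ = a³ + b³ (the middle terms cancel in pairs).
So the two sides agree for all real values of a and b for which both sides are defined.

Conclusion: Yes, this is an identity.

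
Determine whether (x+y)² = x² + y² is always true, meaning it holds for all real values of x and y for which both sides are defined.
Claim: (x+y)² = x² + y².
Test a specific point where both sides are defined: x = 5, y = 3/2.
LHS = (x+y)² ≈ 42.2500
RHS = x² + y² ≈ 27.2500
Since 42.2500 ≠ 27.2500, the equation fails at this point, so it cannot hold for all real values of x and y for which both sides are defined.
The correct expansion is (x+y)² = x² + 2xy + y²; the cross term 2xy is missing.

Conclusion: No, this is NOT an identity.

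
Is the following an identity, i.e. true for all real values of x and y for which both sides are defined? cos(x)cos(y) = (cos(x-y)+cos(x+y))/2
Yes, this is an identity.

Claim: cos(x)cos(y) = (cos(x-y)+cos(x+y))/2.
Reasoning: cos(x-y) = cos(x)cos(y) + sin(x)sin(y) and cos(x+y) = cos(x)cos(y) - sin(x)sin(y). Adding, cos(x-y) + cos(x+y) = 2cos(x)cos(y); divide by 2.
So the two sides agree for all real values of x and y for which both sides are defined.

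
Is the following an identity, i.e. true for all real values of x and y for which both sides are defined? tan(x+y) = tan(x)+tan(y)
No, this is NOT an identity.

Claim: tan(x+y) = tan(x)+tan(y).
Test a specific point where both sides are defined: x = -π/3, y = 2π/3.
LHS = tan(x+y) ≈ 1.7321
RHS = tan(x)+tan(y) ≈ -3.4641
Since 1.7321 ≠ -3.4641, the equation fails at this point, so it cannot hold for all real values of x and y for which both sides are defined.
The correct formula is tan(x+y) = (tan(x) + tan(y))/(1 - tan(x)tan(y)).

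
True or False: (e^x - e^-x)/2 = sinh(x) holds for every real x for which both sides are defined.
Claim: (e^x - e^-x)/2 = sinh(x).
Reasoning: This is exactly the definition of the hyperbolic sine: sinh(x) := (e^x - e^-x)/2.
So the two sides agree for every real x for which both sides are defined.

Conclusion: True.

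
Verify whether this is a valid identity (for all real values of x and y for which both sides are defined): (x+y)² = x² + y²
No, this is NOT an identity.

Claim: (x+y)² = x² + y².
Test a specific point where both sides are defined: x = 1, y = 4.
LHS = (x+y)² ≈ 25.0000
RHS = x² + y² ≈ 17.0000
Since 25.0000 ≠ 17.0000, the equation fails at this point, so it cannot hold for all real values of x and y for which both sides are defined.
The correct expansion is (x+y)² = x² + 2xy + y²; the cross term 2xy is missing.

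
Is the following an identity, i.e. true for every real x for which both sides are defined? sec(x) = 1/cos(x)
Yes, this is an identity.

Claim: sec(x) = 1/cos(x).
Reasoning: sec(x) is by definition the reciprocal of cos(x), wherever cos(x) ≠ 0.
So the two sides agree for every real x for which both sides are defined.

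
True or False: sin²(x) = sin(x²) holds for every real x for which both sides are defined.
Claim: sin²(x) = sin(x²).
Test a specific point where both sides are defined: x = π/4.
LHS = sin²(x) ≈ 0.5000
RHS = sin(x²) ≈ 0.5785
Since 0.5000 ≠ 0.5785, the equation fails at this point, so it cannot hold for every real x for which both sides are defined.
sin²(x) means (sin x)², squaring the output; sin(x²) squares the input. These are different functions.

Conclusion: False.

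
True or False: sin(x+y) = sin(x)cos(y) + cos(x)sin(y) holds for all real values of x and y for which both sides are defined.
Claim: sin(x+y) = sin(x)cos(y) + cos(x)sin(y).
Reasoning: By Euler's formula e^(i(x+y)) = e^(ix)·e^(iy) = (cos x + i·sin x)(cos y + i·sin y). The imaginary part of the left side is sin(x+y); the imaginary part of the product is sin(x)cos(y) + cos(x)sin(y).
So the two sides agree for all real values of x and y for which both sides are defined.

Conclusion: True.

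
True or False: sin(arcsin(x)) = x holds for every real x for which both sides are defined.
Claim: sin(arcsin(x)) = x.
Reasoning: For -1 ≤ x ≤ 1 (where arcsin is defined), arcsin(x) is by definition an angle whose sine equals x. Taking the sine of that angle returns x. (Note the other order, arcsin(sin x) = x, is NOT an identity.)
So the two sides agree for every real x for which both sides are defined.

Conclusion: True.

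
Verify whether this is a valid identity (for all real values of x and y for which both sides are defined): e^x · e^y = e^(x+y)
Yes, this is an identity.

Claim: e^x · e^y = e^(x+y).
Reasoning: This is the law of exponents for a common base: multiplying powers adds exponents. E.g. from the series, (Σ x^j/j!)(Σ y^k/k!) = Σ_m (Σ_{j+k=m} x^j y^k/(j!k!)) = Σ_m (x+y)^m/m! by the binomial theorem.
So the two sides agree for all real values of x and y for which both sides are defined.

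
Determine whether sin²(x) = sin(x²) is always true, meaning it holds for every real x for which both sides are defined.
No, this is NOT an identity.

Claim: sin²(x) = sin(x²).
Test a specific point where both sides are defined: x = π/6.
LHS = sin²(x) ≈ 0.2500
RHS = sin(x²) ≈ 0.2707
Since 0.2500 ≠ 0.2707, the equation fails at this point, so it cannot hold for every real x for which both sides are defined.
sin²(x) means (sin x)², squaring the output; sin(x²) squares the input. These are different functions.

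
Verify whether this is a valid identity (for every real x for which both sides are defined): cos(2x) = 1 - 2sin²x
Claim: cos(2x) = 1 - 2sin²x.
Reasoning: cos(2x) = cos²x - sin²x. Replace cos²x by 1 - sin²x: (1 - sin²x) - sin²x = 1 - 2sin²x.
So the two sides agree for every real x for which both sides are defined.

Conclusion: Yes, this is an identity.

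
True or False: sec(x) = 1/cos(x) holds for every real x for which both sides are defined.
True.

Claim: sec(x) = 1/cos(x).
Reasoning: sec(x) is by definition the reciprocal of cos(x), wherever cos(x) ≠ 0.
So the two sides agree for every real x for which both sides are defined.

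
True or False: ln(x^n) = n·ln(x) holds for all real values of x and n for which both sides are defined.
True.

Claim: ln(x^n) = n·ln(x).
Reasoning: The right side requires x > 0. For x > 0, x^n = (e^(ln x))^n = e^(n·ln x), so taking ln of both sides gives ln(x^n) = n·ln(x).
So the two sides agree for all real values of x and n for which both sides are defined.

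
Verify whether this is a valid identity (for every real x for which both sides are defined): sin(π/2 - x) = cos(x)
Yes, this is an identity.

Claim: sin(π/2 - x) = cos(x).
Reasoning: Use sin(u - v) = sin(u)cos(v) - cos(u)sin(v) with u = π/2, v = x: sin(π/2)cos(x) - cos(π/2)sin(x) = 1·cos(x) - 0·sin(x) = cos(x).
So the two sides agree for every real x for which both sides are defined.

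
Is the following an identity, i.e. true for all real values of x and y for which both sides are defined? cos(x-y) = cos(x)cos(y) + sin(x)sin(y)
Claim: cos(x-y) = cos(x)cos(y) + sin(x)sin(y).
Reasoning: Replace y by -y in cos(x+y) = cos(x)cos(y) - sin(x)sin(y) and use cos(-y) = cos(y), sin(-y) = -sin(y): cos(x-y) = cos(x)cos(y) + sin(x)sin(y).
So the two sides agree for all real values of x and y for which both sides are defined.

Conclusion: Yes, this is an identity.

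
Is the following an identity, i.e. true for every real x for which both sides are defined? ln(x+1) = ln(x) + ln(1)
Claim: ln(x+1) = ln(x) + ln(1).
Test a specific point where both sides are defined: x = 1.
LHS = ln(x+1) ≈ 0.6931
RHS = ln(x) + ln(1) ≈ 0.0000
Since 0.6931 ≠ 0.0000, the equation fails at this point, so it cannot hold for every real x for which both sides are defined.
ln(1) = 0, so the right side is just ln(x), which differs from ln(x+1).

Conclusion: No, this is NOT an identity.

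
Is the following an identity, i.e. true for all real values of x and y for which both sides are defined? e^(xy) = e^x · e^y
Claim: e^(xy) = e^x · e^y.
Test a specific point where both sides are defined: x = -2, y = 1/2.
LHS = e^(xy) ≈ 0.3679
RHS = e^x · e^y ≈ 0.2231
Since 0.3679 ≠ 0.2231, the equation fails at this point, so it cannot hold for all real values of x and y for which both sides are defined.
e^x · e^y = e^(x+y), not e^(xy).

Conclusion: No, this is NOT an identity.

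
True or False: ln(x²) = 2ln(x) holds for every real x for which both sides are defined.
Claim: ln(x²) = 2ln(x).
Reasoning: The right side requires x > 0. For x > 0, x² = (e^(ln x))² = e^(2ln x), so ln(x²) = 2ln(x). (For x < 0 the right side is undefined, so those values are outside the claim.)
So the two sides agree for every real x for which both sides are defined.

Conclusion: True.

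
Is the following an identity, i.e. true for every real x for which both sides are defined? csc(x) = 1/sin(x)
Yes, this is an identity.

Claim: csc(x) = 1/sin(x).
Reasoning: csc(x) is by definition the reciprocal of sin(x), wherever sin(x) ≠ 0.
So the two sides agree for every real x for which both sides are defined.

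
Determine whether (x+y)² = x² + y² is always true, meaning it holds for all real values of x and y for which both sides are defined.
Claim: (x+y)² = x² + y².
Test a specific point where both sides are defined: x = 3, y = 4.
LHS = (x+y)² ≈ 49.0000
RHS = x² + y² ≈ 25.0000
Since 49.0000 ≠ 25.0000, the equation fails at this point, so it cannot hold for all real values of x and y for which both sides are defined.
The correct expansion is (x+y)² = x² + 2xy + y²; the cross term 2xy is missing.

Conclusion: No, this is NOT an identity.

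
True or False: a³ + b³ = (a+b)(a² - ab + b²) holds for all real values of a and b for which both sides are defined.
Claim: a³ + b³ = (a+b)(a² - ab + b²).
Reasoning: Expand the right side: (a+b)(a² - ab + b²) = a³ - a²b + ab² + a²b - ab² + b³ = a³ + b³ (the middle terms cancel in pairs).
So the two sides agree for all real values of a and b for which both sides are defined.

Conclusion: True.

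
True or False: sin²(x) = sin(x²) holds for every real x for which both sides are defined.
False.

Claim: sin²(x) = sin(x²).
Test a specific point where both sides are defined: x = π.
LHS = sin²(x) ≈ 0.0000
RHS = sin(x²) ≈ -0.4303
Since 0.0000 ≠ -0.4303, the equation fails at this point, so it cannot hold for every real x for which both sides are defined.
sin²(x) means (sin x)², squaring the output; sin(x²) squares the input. These are different functions.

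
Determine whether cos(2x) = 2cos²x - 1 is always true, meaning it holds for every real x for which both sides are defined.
Claim: cos(2x) = 2cos²x - 1.
Reasoning: cos(2x) = cos²x - sin²x. Replace sin²x by 1 - cos²x: cos²x - (1 - cos²x) = 2cos²x - 1.
So the two sides agree for every real x for which both sides are defined.

Conclusion: Yes, this is an identity.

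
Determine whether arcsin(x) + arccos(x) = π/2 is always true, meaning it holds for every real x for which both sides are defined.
Yes, this is an identity.

Claim: arcsin(x) + arccos(x) = π/2.
Reasoning: Both sides are defined for -1 ≤ x ≤ 1. Let θ = arcsin(x), so sin θ = x and θ ∈ [-π/2, π/2]. Then cos(π/2 - θ) = sin θ = x and π/2 - θ ∈ [0, π], which is exactly the range of arccos, so arccos(x) = π/2 - θ. Adding: arcsin(x) + arccos(x) = θ + (π/2 - θ) = π/2.
So the two sides agree for every real x for which both sides are defined.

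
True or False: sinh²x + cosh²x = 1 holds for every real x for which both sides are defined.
Claim: sinh²x + cosh²x = 1.
Test a specific point where both sides are defined: x = 1.
LHS = sinh²x + cosh²x ≈ 3.7622
RHS = 1 ≈ 1.0000
Since 3.7622 ≠ 1.0000, the equation fails at this point, so it cannot hold for every real x for which both sides are defined.
The correct hyperbolic identity is cosh²x - sinh²x = 1 (a difference); the sum sinh²x + cosh²x equals cosh(2x).

Conclusion: False.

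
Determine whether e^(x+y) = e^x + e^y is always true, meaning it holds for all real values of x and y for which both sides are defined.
No, this is NOT an identity.

Claim: e^(x+y) = e^x + e^y.
Test a specific point where both sides are defined: x = -1, y = 3/2.
LHS = e^(x+y) ≈ 1.6487
RHS = e^x + e^y ≈ 4.8496
Since 1.6487 ≠ 4.8496, the equation fails at this point, so it cannot hold for all real values of x and y for which both sides are defined.
The correct rule is e^(x+y) = e^x · e^y (a product, not a sum).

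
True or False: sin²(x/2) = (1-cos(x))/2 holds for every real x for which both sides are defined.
Claim: sin²(x/2) = (1-cos(x))/2.
Reasoning: Use cos(2θ) = 1 - 2sin²θ with θ = x/2: cos(x) = 1 - 2sin²(x/2). Solving for sin²(x/2) gives (1 - cos(x))/2.
So the two sides agree for every real x for which both sides are defined.

Conclusion: True.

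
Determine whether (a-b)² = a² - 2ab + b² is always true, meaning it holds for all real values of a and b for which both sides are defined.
Claim: (a-b)² = a² - 2ab + b².
Reasoning: Expand: (a-b)² = (a-b)(a-b) = a·a - a·b - b·a + b·b = a² - 2ab + b².
So the two sides agree for all real values of a and b for which both sides are defined.

Conclusion: Yes, this is an identity.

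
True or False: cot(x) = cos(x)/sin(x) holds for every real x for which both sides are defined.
Claim: cot(x) = cos(x)/sin(x).
Reasoning: cot(x) is defined as 1/tan(x) = 1/(sin(x)/cos(x)) = cos(x)/sin(x), wherever sin(x) ≠ 0.
So the two sides agree for every real x for which both sides are defined.

Conclusion: True.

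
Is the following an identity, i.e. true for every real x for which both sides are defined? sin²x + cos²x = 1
Yes, this is an identity.

Claim: sin²x + cos²x = 1.
Reasoning: The point (cos x, sin x) lies on the unit circle X² + Y² = 1, so cos²x + sin²x = 1 for every real x.
So the two sides agree for every real x for which both sides are defined.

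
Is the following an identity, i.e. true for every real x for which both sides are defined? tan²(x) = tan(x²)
Claim: tan²(x) = tan(x²).
Test a specific point where both sides are defined: x = π/6.
LHS = tan²(x) ≈ 0.3333
RHS = tan(x²) ≈ 0.2812
Since 0.3333 ≠ 0.2812, the equation fails at this point, so it cannot hold for every real x for which both sides are defined.
tan²(x) means (tan x)², squaring the output; tan(x²) squares the input. These are different functions.

Conclusion: No, this is NOT an identity.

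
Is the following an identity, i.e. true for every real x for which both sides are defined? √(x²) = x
Claim: √(x²) = x.
Test a specific point where both sides are defined: x = -2.
LHS = √(x²) ≈ 2.0000
RHS = x ≈ -2.0000
Since 2.0000 ≠ -2.0000, the equation fails at this point, so it cannot hold for every real x for which both sides are defined.
√(x²) = |x|, which differs from x whenever x < 0 (both sides are defined for every real x).

Conclusion: No, this is NOT an identity.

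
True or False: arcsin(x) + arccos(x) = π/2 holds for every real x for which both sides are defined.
Claim: arcsin(x) + arccos(x) = π/2.
Reasoning: Both sides are defined for -1 ≤ x ≤ 1. Let θ = arcsin(x), so sin θ = x and θ ∈ [-π/2, π/2]. Then cos(π/2 - θ) = sin θ = x and π/2 - θ ∈ [0, π], which is exactly the range of arccos, so arccos(x) = π/2 - θ. Adding: arcsin(x) + arccos(x) = θ + (π/2 - θ) = π/2.
So the two sides agree for every real x for which both sides are defined.

Conclusion: True.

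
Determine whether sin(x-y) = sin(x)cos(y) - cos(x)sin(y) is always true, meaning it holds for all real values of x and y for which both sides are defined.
Claim: sin(x-y) = sin(x)cos(y) - cos(x)sin(y).
Reasoning: Replace y by -y in sin(x+y) = sin(x)cos(y) + cos(x)sin(y) and use cos(-y) = cos(y), sin(-y) = -sin(y): sin(x-y) = sin(x)cos(y) - cos(x)sin(y).
So the two sides agree for all real values of x and y for which both sides are defined.

Conclusion: Yes, this is an identity.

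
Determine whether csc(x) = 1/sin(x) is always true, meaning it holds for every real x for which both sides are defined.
Yes, this is an identity.

Claim: csc(x) = 1/sin(x).
Reasoning: csc(x) is by definition the reciprocal of sin(x), wherever sin(x) ≠ 0.
So the two sides agree for every real x for which both sides are defined.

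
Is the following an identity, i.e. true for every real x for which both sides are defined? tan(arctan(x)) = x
Claim: tan(arctan(x)) = x.
Reasoning: For every real x, arctan(x) is by definition the angle in (-π/2, π/2) whose tangent equals x. Taking the tangent of that angle returns x.
So the two sides agree for every real x for which both sides are defined.

Conclusion: Yes, this is an identity.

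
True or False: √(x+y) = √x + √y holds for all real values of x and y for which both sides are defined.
Claim: √(x+y) = √x + √y.
Test a specific point where both sides are defined: x = 3, y = 3/2.
LHS = √(x+y) ≈ 2.1213
RHS = √x + √y ≈ 2.9568
Since 2.1213 ≠ 2.9568, the equation fails at this point, so it cannot hold for all real values of x and y for which both sides are defined.
Squaring the right side gives x + 2√(xy) + y, not x + y.

Conclusion: False.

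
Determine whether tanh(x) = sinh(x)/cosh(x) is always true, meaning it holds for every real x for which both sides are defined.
Claim: tanh(x) = sinh(x)/cosh(x).
Reasoning: tanh(x) is defined as sinh(x)/cosh(x) = (e^x - e^-x)/(e^x + e^-x); cosh(x) ≥ 1 is never zero, so this holds for every real x.
So the two sides agree for every real x for which both sides are defined.

Conclusion: Yes, this is an identity.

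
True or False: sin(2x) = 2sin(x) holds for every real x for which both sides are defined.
False.

Claim: sin(2x) = 2sin(x).
Test a specific point where both sides are defined: x = π/4.
LHS = sin(2x) ≈ 1.0000
RHS = 2sin(x) ≈ 1.4142
Since 1.0000 ≠ 1.4142, the equation fails at this point, so it cannot hold for every real x for which both sides are defined.
The correct double-angle formula is sin(2x) = 2sin(x)cos(x).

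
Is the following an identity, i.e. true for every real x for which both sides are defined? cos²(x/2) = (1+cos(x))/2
Yes, this is an identity.

Claim: cos²(x/2) = (1+cos(x))/2.
Reasoning: Use cos(2θ) = 2cos²θ - 1 with θ = x/2: cos(x) = 2cos²(x/2) - 1. Solving for cos²(x/2) gives (1 + cos(x))/2.
So the two sides agree for every real x for which both sides are defined.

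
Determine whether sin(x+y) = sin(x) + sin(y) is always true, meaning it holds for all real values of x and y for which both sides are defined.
No, this is NOT an identity.

Claim: sin(x+y) = sin(x) + sin(y).
Test a specific point where both sides are defined: x = -π/3, y = π/2.
LHS = sin(x+y) ≈ 0.5000
RHS = sin(x) + sin(y) ≈ 0.1340
Since 0.5000 ≠ 0.1340, the equation fails at this point, so it cannot hold for all real values of x and y for which both sides are defined.
The correct expansion is sin(x+y) = sin(x)cos(y) + cos(x)sin(y); sine is not additive.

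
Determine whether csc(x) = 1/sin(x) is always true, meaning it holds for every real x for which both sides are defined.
Yes, this is an identity.

Claim: csc(x) = 1/sin(x).
Reasoning: csc(x) is by definition the reciprocal of sin(x), wherever sin(x) ≠ 0.
So the two sides agree for every real x for which both sides are defined.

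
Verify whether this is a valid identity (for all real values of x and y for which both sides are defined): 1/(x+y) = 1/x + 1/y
No, this is NOT an identity.

Claim: 1/(x+y) = 1/x + 1/y.
Test a specific point where both sides are defined: x = 3/2, y = -3.
LHS = 1/(x+y) ≈ -0.6667
RHS = 1/x + 1/y ≈ 0.3333
Since -0.6667 ≠ 0.3333, the equation fails at this point, so it cannot hold for all real values of x and y for which both sides are defined.
1/x + 1/y = (x+y)/(xy), which is not 1/(x+y).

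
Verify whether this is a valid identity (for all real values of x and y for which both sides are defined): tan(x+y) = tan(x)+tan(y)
Claim: tan(x+y) = tan(x)+tan(y).
Test a specific point where both sides are defined: x = π/4, y = -π/6.
LHS = tan(x+y) ≈ 0.2679
RHS = tan(x)+tan(y) ≈ 0.4226
Since 0.2679 ≠ 0.4226, the equation fails at this point, so it cannot hold for all real values of x and y for which both sides are defined.
The correct formula is tan(x+y) = (tan(x) + tan(y))/(1 - tan(x)tan(y)).

Conclusion: No, this is NOT an identity.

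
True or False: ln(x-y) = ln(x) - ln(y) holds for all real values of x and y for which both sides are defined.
Claim: ln(x-y) = ln(x) - ln(y).
Test a specific point where both sides are defined: x = 5, y = 2.
LHS = ln(x-y) ≈ 1.0986
RHS = ln(x) - ln(y) ≈ 0.9163
Since 1.0986 ≠ 0.9163, the equation fails at this point, so it cannot hold for all real values of x and y for which both sides are defined.
ln(x) - ln(y) = ln(x/y), not ln(x-y).

Conclusion: False.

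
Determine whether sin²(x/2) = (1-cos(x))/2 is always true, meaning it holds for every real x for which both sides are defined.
Yes, this is an identity.

Claim: sin²(x/2) = (1-cos(x))/2.
Reasoning: Use cos(2θ) = 1 - 2sin²θ with θ = x/2: cos(x) = 1 - 2sin²(x/2). Solving for sin²(x/2) gives (1 - cos(x))/2.
So the two sides agree for every real x for which both sides are defined.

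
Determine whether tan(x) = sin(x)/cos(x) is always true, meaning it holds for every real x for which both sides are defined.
Yes, this is an identity.

Claim: tan(x) = sin(x)/cos(x).
Reasoning: For an angle x whose terminal point on the unit circle is (cos x, sin x), tan(x) is defined as the ratio (second coordinate)/(first coordinate) = sin(x)/cos(x), wherever cos(x) ≠ 0.
So the two sides agree for every real x for which both sides are defined.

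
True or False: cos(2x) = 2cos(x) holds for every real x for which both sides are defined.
False.

Claim: cos(2x) = 2cos(x).
Test a specific point where both sides are defined: x = 2π/3.
LHS = cos(2x) ≈ -0.5000
RHS = 2cos(x) ≈ -1.0000
Since -0.5000 ≠ -1.0000, the equation fails at this point, so it cannot hold for every real x for which both sides are defined.
The correct double-angle formula is cos(2x) = cos²x - sin²x.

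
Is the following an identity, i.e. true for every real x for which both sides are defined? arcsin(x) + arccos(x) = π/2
Claim: arcsin(x) + arccos(x) = π/2.
Reasoning: Both sides are defined for -1 ≤ x ≤ 1. Let θ = arcsin(x), so sin θ = x and θ ∈ [-π/2, π/2]. Then cos(π/2 - θ) = sin θ = x and π/2 - θ ∈ [0, π], which is exactly the range of arccos, so arccos(x) = π/2 - θ. Adding: arcsin(x) + arccos(x) = θ + (π/2 - θ) = π/2.
So the two sides agree for every real x for which both sides are defined.

Conclusion: Yes, this is an identity.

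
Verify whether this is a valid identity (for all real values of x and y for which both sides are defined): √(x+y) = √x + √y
Claim: √(x+y) = √x + √y.
Test a specific point where both sides are defined: x = 3/2, y = 3/2.
LHS = √(x+y) ≈ 1.7321
RHS = √x + √y ≈ 2.4495
Since 1.7321 ≠ 2.4495, the equation fails at this point, so it cannot hold for all real values of x and y for which both sides are defined.
Squaring the right side gives x + 2√(xy) + y, not x + y.

Conclusion: No, this is NOT an identity.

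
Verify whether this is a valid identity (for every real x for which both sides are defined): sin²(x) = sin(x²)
No, this is NOT an identity.

Claim: sin²(x) = sin(x²).
Test a specific point where both sides are defined: x = -π/3.
LHS = sin²(x) ≈ 0.7500
RHS = sin(x²) ≈ 0.8897
Since 0.7500 ≠ 0.8897, the equation fails at this point, so it cannot hold for every real x for which both sides are defined.
sin²(x) means (sin x)², squaring the output; sin(x²) squares the input. These are different functions.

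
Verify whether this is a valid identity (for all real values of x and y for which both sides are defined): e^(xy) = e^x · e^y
No, this is NOT an identity.

Claim: e^(xy) = e^x · e^y.
Test a specific point where both sides are defined: x = -2, y = 1.
LHS = e^(xy) ≈ 0.1353
RHS = e^x · e^y ≈ 0.3679
Since 0.1353 ≠ 0.3679, the equation fails at this point, so it cannot hold for all real values of x and y for which both sides are defined.
e^x · e^y = e^(x+y), not e^(xy).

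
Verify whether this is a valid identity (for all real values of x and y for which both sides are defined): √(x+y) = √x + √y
Claim: √(x+y) = √x + √y.
Test a specific point where both sides are defined: x = 2, y = 4.
LHS = √(x+y) ≈ 2.4495
RHS = √x + √y ≈ 3.4142
Since 2.4495 ≠ 3.4142, the equation fails at this point, so it cannot hold for all real values of x and y for which both sides are defined.
Squaring the right side gives x + 2√(xy) + y, not x + y.

Conclusion: No, this is NOT an identity.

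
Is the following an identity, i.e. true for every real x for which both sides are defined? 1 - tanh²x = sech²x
Claim: 1 - tanh²x = sech²x.
Reasoning: Divide cosh²x - sinh²x = 1 through by cosh²x (never zero): 1 - tanh²x = 1/cosh²x = sech²x.
So the two sides agree for every real x for which both sides are defined.

Conclusion: Yes, this is an identity.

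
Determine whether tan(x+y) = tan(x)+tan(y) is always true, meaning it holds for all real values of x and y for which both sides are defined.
No, this is NOT an identity.

Claim: tan(x+y) = tan(x)+tan(y).
Test a specific point where both sides are defined: x = -π/3, y = -π/3.
LHS = tan(x+y) ≈ 1.7321
RHS = tan(x)+tan(y) ≈ -3.4641
Since 1.7321 ≠ -3.4641, the equation fails at this point, so it cannot hold for all real values of x and y for which both sides are defined.
The correct formula is tan(x+y) = (tan(x) + tan(y))/(1 - tan(x)tan(y)).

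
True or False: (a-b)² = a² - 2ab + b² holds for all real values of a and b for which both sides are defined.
True.

Claim: (a-b)² = a² - 2ab + b².
Reasoning: Expand: (a-b)² = (a-b)(a-b) = a·a - a·b - b·a + b·b = a² - 2ab + b².
So the two sides agree for all real values of a and b for which both sides are defined.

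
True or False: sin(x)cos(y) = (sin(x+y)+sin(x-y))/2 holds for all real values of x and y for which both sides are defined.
Claim: sin(x)cos(y) = (sin(x+y)+sin(x-y))/2.
Reasoning: sin(x+y) = sin(x)cos(y) + cos(x)sin(y) and sin(x-y) = sin(x)cos(y) - cos(x)sin(y). Adding, sin(x+y) + sin(x-y) = 2sin(x)cos(y); divide by 2.
So the two sides agree for all real values of x and y for which both sides are defined.

Conclusion: True.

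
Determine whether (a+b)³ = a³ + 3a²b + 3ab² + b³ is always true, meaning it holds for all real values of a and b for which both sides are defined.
Claim: (a+b)³ = a³ + 3a²b + 3ab² + b³.
Reasoning: (a+b)³ = (a+b)(a+b)² = (a+b)(a² + 2ab + b²) = a³ + 2a²b + ab² + a²b + 2ab² + b³ = a³ + 3a²b + 3ab² + b³.
So the two sides agree for all real values of a and b for which both sides are defined.

Conclusion: Yes, this is an identity.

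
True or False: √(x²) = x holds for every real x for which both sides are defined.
Claim: √(x²) = x.
Test a specific point where both sides are defined: x = -1.
LHS = √(x²) ≈ 1.0000
RHS = x ≈ -1.0000
Since 1.0000 ≠ -1.0000, the equation fails at this point, so it cannot hold for every real x for which both sides are defined.
√(x²) = |x|, which differs from x whenever x < 0 (both sides are defined for every real x).

Conclusion: False.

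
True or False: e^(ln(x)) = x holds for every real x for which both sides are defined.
Claim: e^(ln(x)) = x.
Reasoning: For x > 0, ln(x) is by definition the exponent p such that e^p = x. Raising e to that exponent therefore returns x: e^(ln x) = x.
So the two sides agree for every real x for which both sides are defined.

Conclusion: True.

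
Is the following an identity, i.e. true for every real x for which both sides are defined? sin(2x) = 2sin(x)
Claim: sin(2x) = 2sin(x).
Test a specific point where both sides are defined: x = 2π/3.
LHS = sin(2x) ≈ -0.8660
RHS = 2sin(x) ≈ 1.7321
Since -0.8660 ≠ 1.7321, the equation fails at this point, so it cannot hold for every real x for which both sides are defined.
The correct double-angle formula is sin(2x) = 2sin(x)cos(x).

Conclusion: No, this is NOT an identity.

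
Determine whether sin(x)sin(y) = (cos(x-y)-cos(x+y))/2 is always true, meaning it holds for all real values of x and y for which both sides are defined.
Claim: sin(x)sin(y) = (cos(x-y)-cos(x+y))/2.
Reasoning: cos(x-y) = cos(x)cos(y) + sin(x)sin(y) and cos(x+y) = cos(x)cos(y) - sin(x)sin(y). Subtracting, cos(x-y) - cos(x+y) = 2sin(x)sin(y); divide by 2.
So the two sides agree for all real values of x and y for which both sides are defined.

Conclusion: Yes, this is an identity.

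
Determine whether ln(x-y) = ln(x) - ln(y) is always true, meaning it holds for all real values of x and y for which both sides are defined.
No, this is NOT an identity.

Claim: ln(x-y) = ln(x) - ln(y).
Test a specific point where both sides are defined: x = 2, y = 1/2.
LHS = ln(x-y) ≈ 0.4055
RHS = ln(x) - ln(y) ≈ 1.3863
Since 0.4055 ≠ 1.3863, the equation fails at this point, so it cannot hold for all real values of x and y for which both sides are defined.
ln(x) - ln(y) = ln(x/y), not ln(x-y).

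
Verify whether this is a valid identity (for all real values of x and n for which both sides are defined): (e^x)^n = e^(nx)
Yes, this is an identity.

Claim: (e^x)^n = e^(nx).
Reasoning: e^x is a positive real number, and for a positive base B and real exponent n, B^n = e^(n·ln B). With B = e^x, ln B = x, so (e^x)^n = e^(n·x).
So the two sides agree for all real values of x and n for which both sides are defined.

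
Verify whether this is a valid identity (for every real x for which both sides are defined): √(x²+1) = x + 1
Claim: √(x²+1) = x + 1.
Test a specific point where both sides are defined: x = 3.
LHS = √(x²+1) ≈ 3.1623
RHS = x + 1 ≈ 4.0000
Since 3.1623 ≠ 4.0000, the equation fails at this point, so it cannot hold for every real x for which both sides are defined.
(x+1)² = x² + 2x + 1 ≠ x² + 1 unless x = 0.

Conclusion: No, this is NOT an identity.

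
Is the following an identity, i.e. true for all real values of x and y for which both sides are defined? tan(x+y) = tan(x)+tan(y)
Claim: tan(x+y) = tan(x)+tan(y).
Test a specific point where both sides are defined: x = π/3, y = -π/4.
LHS = tan(x+y) ≈ 0.2679
RHS = tan(x)+tan(y) ≈ 0.7321
Since 0.2679 ≠ 0.7321, the equation fails at this point, so it cannot hold for all real values of x and y for which both sides are defined.
The correct formula is tan(x+y) = (tan(x) + tan(y))/(1 - tan(x)tan(y)).

Conclusion: No, this is NOT an identity.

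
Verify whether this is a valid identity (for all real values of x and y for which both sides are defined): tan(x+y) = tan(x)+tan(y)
No, this is NOT an identity.

Claim: tan(x+y) = tan(x)+tan(y).
Test a specific point where both sides are defined: x = -π/4, y = 2π/3.
LHS = tan(x+y) ≈ 3.7321
RHS = tan(x)+tan(y) ≈ -2.7321
Since 3.7321 ≠ -2.7321, the equation fails at this point, so it cannot hold for all real values of x and y for which both sides are defined.
The correct formula is tan(x+y) = (tan(x) + tan(y))/(1 - tan(x)tan(y)).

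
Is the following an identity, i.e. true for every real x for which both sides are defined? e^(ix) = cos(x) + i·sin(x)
Claim: e^(ix) = cos(x) + i·sin(x).
Reasoning: Euler's formula. Expand e^(ix) = Σ (ix)^k / k!. Since i² = -1, the even-k terms are Σ (-1)^m x^(2m)/(2m)! = cos(x) and the odd-k terms are i · Σ (-1)^m x^(2m+1)/(2m+1)! = i·sin(x).
So the two sides agree for every real x for which both sides are defined.

Conclusion: Yes, this is an identity.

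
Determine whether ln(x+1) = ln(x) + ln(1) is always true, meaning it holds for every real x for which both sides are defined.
Claim: ln(x+1) = ln(x) + ln(1).
Test a specific point where both sides are defined: x = 1/2.
LHS = ln(x+1) ≈ 0.4055
RHS = ln(x) + ln(1) ≈ -0.6931
Since 0.4055 ≠ -0.6931, the equation fails at this point, so it cannot hold for every real x for which both sides are defined.
ln(1) = 0, so the right side is just ln(x), which differs from ln(x+1).

Conclusion: No, this is NOT an identity.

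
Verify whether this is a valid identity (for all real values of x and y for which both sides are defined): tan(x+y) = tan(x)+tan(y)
No, this is NOT an identity.

Claim: tan(x+y) = tan(x)+tan(y).
Test a specific point where both sides are defined: x = -π/3, y = 2π/3.
LHS = tan(x+y) ≈ 1.7321
RHS = tan(x)+tan(y) ≈ -3.4641
Since 1.7321 ≠ -3.4641, the equation fails at this point, so it cannot hold for all real values of x and y for which both sides are defined.
The correct formula is tan(x+y) = (tan(x) + tan(y))/(1 - tan(x)tan(y)).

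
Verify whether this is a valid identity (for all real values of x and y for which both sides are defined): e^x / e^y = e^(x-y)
Claim: e^x / e^y = e^(x-y).
Reasoning: 1/e^y = e^(-y), so e^x / e^y = e^x · e^(-y) = e^(x + (-y)) = e^(x-y) by the product rule for exponents.
So the two sides agree for all real values of x and y for which both sides are defined.

Conclusion: Yes, this is an identity.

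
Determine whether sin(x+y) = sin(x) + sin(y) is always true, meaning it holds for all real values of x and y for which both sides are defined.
No, this is NOT an identity.

Claim: sin(x+y) = sin(x) + sin(y).
Test a specific point where both sides are defined: x = -π/6, y = -π/3.
LHS = sin(x+y) ≈ -1.0000
RHS = sin(x) + sin(y) ≈ -1.3660
Since -1.0000 ≠ -1.3660, the equation fails at this point, so it cannot hold for all real values of x and y for which both sides are defined.
The correct expansion is sin(x+y) = sin(x)cos(y) + cos(x)sin(y); sine is not additive.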